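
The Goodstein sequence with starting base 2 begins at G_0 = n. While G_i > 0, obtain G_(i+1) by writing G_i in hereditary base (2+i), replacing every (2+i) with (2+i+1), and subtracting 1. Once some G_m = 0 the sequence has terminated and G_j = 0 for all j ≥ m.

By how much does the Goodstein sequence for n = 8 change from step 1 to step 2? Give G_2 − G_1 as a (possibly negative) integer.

473

G_0=8  [base 2] 2^(2 + 1)  →[2↦3]→  3^(3 + 1) = 81  −1 ⇒ G_1=80
G_1=80  [base 3] 2·3^3 + 2·3^2 + 2·3 + 2  →[3↦4]→  2·4^4 + 2·4^2 + 2·4 + 2 = 554  −1 ⇒ G_2=553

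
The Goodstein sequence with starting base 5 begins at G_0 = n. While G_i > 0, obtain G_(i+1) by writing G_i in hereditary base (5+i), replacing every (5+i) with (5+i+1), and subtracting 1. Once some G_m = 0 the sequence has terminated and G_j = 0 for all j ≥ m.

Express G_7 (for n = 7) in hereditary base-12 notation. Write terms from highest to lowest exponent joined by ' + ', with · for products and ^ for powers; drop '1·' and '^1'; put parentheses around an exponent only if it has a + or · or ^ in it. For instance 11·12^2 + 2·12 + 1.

3

i=0: 7 = 5 + 2 (b=5); 5→6: 6 + 2 = 8; 8−1 = 7
i=1: 7 = 6 + 1 (b=6); 6→7: 7 + 1 = 8; 8−1 = 7
i=2: 7 = 7 (b=7); 7→8: 8 = 8; 8−1 = 7
i=3: 7 = 7 (b=8); 8→9: 7 = 7; 7−1 = 6
i=4: 6 = 6 (b=9); 9→10: 6 = 6; 6−1 = 5
i=5: 5 = 5 (b=10); 10→11: 5 = 5; 5−1 = 4
i=6: 4 = 4 (b=11); 11→12: 4 = 4; 4−1 = 3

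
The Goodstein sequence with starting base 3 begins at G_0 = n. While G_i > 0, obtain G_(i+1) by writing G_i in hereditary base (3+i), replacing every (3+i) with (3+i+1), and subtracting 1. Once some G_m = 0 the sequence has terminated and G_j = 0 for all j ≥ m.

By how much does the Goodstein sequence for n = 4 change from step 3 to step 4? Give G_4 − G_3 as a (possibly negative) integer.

G_0 = 4. HB_3(4) = 3 + 1. Bump = 5. G_1 = 4.
G_1 = 4. HB_4(4) = 4. Bump = 5. G_2 = 4.
G_2 = 4. HB_5(4) = 4. Bump = 4. G_3 = 3.
G_3 = 3. HB_6(3) = 3. Bump = 3. G_4 = 2.

-1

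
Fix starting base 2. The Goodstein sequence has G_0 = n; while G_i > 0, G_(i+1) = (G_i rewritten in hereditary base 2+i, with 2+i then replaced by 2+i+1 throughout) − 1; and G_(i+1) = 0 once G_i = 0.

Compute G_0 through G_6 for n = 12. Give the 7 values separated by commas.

G_0=12  [base 2] 2^(2 + 1) + 2^2  →[2↦3]→  3^(3 + 1) + 3^3 = 108  −1 ⇒ G_1=107
G_1=107  [base 3] 3^(3 + 1) + 2·3^2 + 2·3 + 2  →[3↦4]→  4^(4 + 1) + 2·4^2 + 2·4 + 2 = 1066  −1 ⇒ G_2=1065
G_2=1065  [base 4] 4^(4 + 1) + 2·4^2 + 2·4 + 1  →[4↦5]→  5^(5 + 1) + 2·5^2 + 2·5 + 1 = 15686  −1 ⇒ G_3=15685
G_3=15685  [base 5] 5^(5 + 1) + 2·5^2 + 2·5  →[5↦6]→  6^(6 + 1) + 2·6^2 + 2·6 = 280020  −1 ⇒ G_4=280019
G_4=280019  [base 6] 6^(6 + 1) + 2·6^2 + 6 + 5  →[6↦7]→  7^(7 + 1) + 2·7^2 + 7 + 5 = 5764911  −1 ⇒ G_5=5764910
G_5=5764910  [base 7] 7^(7 + 1) + 2·7^2 + 7 + 4  →[7↦8]→  8^(8 + 1) + 2·8^2 + 8 + 4 = 134217868  −1 ⇒ G_6=134217867

12, 107, 1065, 15685, 280019, 5764910, 134217867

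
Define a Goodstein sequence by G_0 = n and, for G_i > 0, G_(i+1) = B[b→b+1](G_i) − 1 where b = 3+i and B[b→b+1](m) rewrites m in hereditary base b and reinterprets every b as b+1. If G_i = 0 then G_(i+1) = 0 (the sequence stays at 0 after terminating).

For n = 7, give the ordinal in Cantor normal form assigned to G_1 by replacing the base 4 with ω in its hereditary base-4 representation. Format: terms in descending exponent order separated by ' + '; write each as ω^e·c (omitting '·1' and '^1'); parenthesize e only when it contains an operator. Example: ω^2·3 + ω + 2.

ω·2

7 —HB3→ 2·3 + 1 —bump→ 2·4 + 1 = 9 —(−1)→ 8
8 —HB4→ 2·4 —bump→ 2·5 = 10 —(−1)→ 9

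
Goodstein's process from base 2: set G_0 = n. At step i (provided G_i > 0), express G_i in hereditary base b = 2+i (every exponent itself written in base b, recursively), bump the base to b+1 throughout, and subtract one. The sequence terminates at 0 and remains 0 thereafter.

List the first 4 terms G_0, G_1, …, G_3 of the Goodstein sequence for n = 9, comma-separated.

9, 81, 1023, 9842

G_0 = 9. HB_2(9) = 2^(2 + 1) + 1. Bump = 82. G_1 = 81.
G_1 = 81. HB_3(81) = 3^(3 + 1). Bump = 1024. G_2 = 1023.
G_2 = 1023. HB_4(1023) = 3·4^4 + 3·4^3 + 3·4^2 + 3·4 + 3. Bump = 9843. G_3 = 9842.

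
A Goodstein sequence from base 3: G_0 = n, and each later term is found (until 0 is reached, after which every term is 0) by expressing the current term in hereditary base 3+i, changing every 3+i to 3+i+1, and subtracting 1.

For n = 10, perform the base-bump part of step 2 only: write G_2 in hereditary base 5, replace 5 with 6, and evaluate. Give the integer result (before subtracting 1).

28

10 —HB3→ 3^2 + 1 —bump→ 4^2 + 1 = 17 —(−1)→ 16
16 —HB4→ 4^2 —bump→ 5^2 = 25 —(−1)→ 24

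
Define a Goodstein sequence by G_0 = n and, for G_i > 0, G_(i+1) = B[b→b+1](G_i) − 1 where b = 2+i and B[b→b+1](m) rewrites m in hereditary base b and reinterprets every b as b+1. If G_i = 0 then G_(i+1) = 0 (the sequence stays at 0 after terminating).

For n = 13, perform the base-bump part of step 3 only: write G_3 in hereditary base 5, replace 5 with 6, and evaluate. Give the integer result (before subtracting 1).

280712

(0) 13|_2 = 2^(2 + 1) + 2^2 + 1 ↦ 3^(3 + 1) + 3^3 + 1|_3 = 109 ⇒ 108
(1) 108|_3 = 3^(3 + 1) + 3^3 ↦ 4^(4 + 1) + 4^4|_4 = 1280 ⇒ 1279
(2) 1279|_4 = 4^(4 + 1) + 3·4^3 + 3·4^2 + 3·4 + 3 ↦ 5^(5 + 1) + 3·5^3 + 3·5^2 + 3·5 + 3|_5 = 16093 ⇒ 16092
(3) 16092|_5 = 5^(5 + 1) + 3·5^3 + 3·5^2 + 3·5 + 2 ↦ 6^(6 + 1) + 3·6^3 + 3·6^2 + 3·6 + 2|_6 = 280712 ⇒ 280711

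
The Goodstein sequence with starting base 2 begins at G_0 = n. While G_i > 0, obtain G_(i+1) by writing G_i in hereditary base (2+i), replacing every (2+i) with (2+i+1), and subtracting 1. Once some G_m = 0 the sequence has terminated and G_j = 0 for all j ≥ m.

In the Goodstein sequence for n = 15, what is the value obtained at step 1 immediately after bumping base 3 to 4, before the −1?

1284

step 0: 15 = 2^(2 + 1) + 2^2 + 2 + 1; sub 3 for 2: 3^(3 + 1) + 3^3 + 3 + 1; = 112; G_1 = 112−1 = 111
step 1: 111 = 3^(3 + 1) + 3^3 + 3; sub 4 for 3: 4^(4 + 1) + 4^4 + 4; = 1284; G_2 = 1284−1 = 1283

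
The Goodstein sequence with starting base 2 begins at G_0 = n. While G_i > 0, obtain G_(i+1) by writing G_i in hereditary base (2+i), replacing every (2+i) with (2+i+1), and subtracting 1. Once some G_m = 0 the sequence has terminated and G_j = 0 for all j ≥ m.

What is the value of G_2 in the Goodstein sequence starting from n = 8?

553

G_0=8  [base 2] 2^(2 + 1)  →[2↦3]→  3^(3 + 1) = 81  −1 ⇒ G_1=80
G_1=80  [base 3] 2·3^3 + 2·3^2 + 2·3 + 2  →[3↦4]→  2·4^4 + 2·4^2 + 2·4 + 2 = 554  −1 ⇒ G_2=553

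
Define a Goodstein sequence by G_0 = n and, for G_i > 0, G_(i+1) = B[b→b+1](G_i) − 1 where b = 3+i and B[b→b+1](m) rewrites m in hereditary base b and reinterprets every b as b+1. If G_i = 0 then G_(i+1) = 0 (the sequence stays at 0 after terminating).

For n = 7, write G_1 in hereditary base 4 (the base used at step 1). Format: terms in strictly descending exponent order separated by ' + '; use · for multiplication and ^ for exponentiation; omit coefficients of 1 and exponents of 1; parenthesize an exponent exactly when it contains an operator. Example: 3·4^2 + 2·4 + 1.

G_0 = 7. HB_3(7) = 2·3 + 1. Bump = 9. G_1 = 8.
G_1 = 8. HB_4(8) = 2·4. Bump = 10. G_2 = 9.

2·4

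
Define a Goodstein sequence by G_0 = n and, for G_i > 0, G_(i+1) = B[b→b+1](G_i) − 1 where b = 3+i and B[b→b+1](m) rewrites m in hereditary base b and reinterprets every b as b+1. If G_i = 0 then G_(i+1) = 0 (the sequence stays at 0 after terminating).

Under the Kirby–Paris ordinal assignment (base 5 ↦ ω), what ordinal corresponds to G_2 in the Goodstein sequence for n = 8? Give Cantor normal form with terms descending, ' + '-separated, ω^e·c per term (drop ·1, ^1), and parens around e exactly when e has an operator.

8 —HB3→ 2·3 + 2 —bump→ 2·4 + 2 = 10 —(−1)→ 9
9 —HB4→ 2·4 + 1 —bump→ 2·5 + 1 = 11 —(−1)→ 10
10 —HB5→ 2·5 —bump→ 2·6 = 12 —(−1)→ 11

ω·2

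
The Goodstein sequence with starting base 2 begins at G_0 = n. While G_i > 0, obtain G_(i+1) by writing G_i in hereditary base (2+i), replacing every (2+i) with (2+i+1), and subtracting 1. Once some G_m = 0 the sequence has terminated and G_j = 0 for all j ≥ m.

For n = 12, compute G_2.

1065

G_0 = 12. HB_2(12) = 2^(2 + 1) + 2^2. Bump = 108. G_1 = 107.
G_1 = 107. HB_3(107) = 3^(3 + 1) + 2·3^2 + 2·3 + 2. Bump = 1066. G_2 = 1065.
G_2 = 1065. HB_4(1065) = 4^(4 + 1) + 2·4^2 + 2·4 + 1. Bump = 15686. G_3 = 15685.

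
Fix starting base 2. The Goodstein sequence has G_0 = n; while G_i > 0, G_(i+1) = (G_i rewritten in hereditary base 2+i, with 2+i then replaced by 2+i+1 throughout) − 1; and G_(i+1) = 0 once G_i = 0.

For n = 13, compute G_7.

3486786855

base 2: 13 = 2^(2 + 1) + 2^2 + 1; at 3: 3^(3 + 1) + 3^3 + 1 = 109; next = 108
base 3: 108 = 3^(3 + 1) + 3^3; at 4: 4^(4 + 1) + 4^4 = 1280; next = 1279
base 4: 1279 = 4^(4 + 1) + 3·4^3 + 3·4^2 + 3·4 + 3; at 5: 5^(5 + 1) + 3·5^3 + 3·5^2 + 3·5 + 3 = 16093; next = 16092
base 5: 16092 = 5^(5 + 1) + 3·5^3 + 3·5^2 + 3·5 + 2; at 6: 6^(6 + 1) + 3·6^3 + 3·6^2 + 3·6 + 2 = 280712; next = 280711
base 6: 280711 = 6^(6 + 1) + 3·6^3 + 3·6^2 + 3·6 + 1; at 7: 7^(7 + 1) + 3·7^3 + 3·7^2 + 3·7 + 1 = 5765999; next = 5765998
base 7: 5765998 = 7^(7 + 1) + 3·7^3 + 3·7^2 + 3·7; at 8: 8^(8 + 1) + 3·8^3 + 3·8^2 + 3·8 = 134219480; next = 134219479
base 8: 134219479 = 8^(8 + 1) + 3·8^3 + 3·8^2 + 2·8 + 7; at 9: 9^(9 + 1) + 3·9^3 + 3·9^2 + 2·9 + 7 = 3486786856; next = 3486786855
base 9: 3486786855 = 9^(9 + 1) + 3·9^3 + 3·9^2 + 2·9 + 6; at 10: 10^(10 + 1) + 3·10^3 + 3·10^2 + 2·10 + 6 = 100000003326; next = 100000003325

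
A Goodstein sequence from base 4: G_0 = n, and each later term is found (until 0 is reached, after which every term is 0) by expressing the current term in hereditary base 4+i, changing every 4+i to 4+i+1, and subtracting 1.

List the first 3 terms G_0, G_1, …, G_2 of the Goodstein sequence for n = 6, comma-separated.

G_0 = 6. HB_4(6) = 4 + 2. Bump = 7. G_1 = 6.
G_1 = 6. HB_5(6) = 5 + 1. Bump = 7. G_2 = 6.

6, 6, 6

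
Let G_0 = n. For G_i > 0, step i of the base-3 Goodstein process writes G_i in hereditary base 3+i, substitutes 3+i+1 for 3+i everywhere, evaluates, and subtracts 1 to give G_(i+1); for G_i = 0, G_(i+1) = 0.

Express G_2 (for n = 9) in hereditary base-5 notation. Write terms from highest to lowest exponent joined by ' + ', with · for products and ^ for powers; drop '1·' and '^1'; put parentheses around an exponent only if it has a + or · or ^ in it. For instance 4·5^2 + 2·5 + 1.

3·5 + 2

G_0=9  [base 3] 3^2  →[3↦4]→  4^2 = 16  −1 ⇒ G_1=15
G_1=15  [base 4] 3·4 + 3  →[4↦5]→  3·5 + 3 = 18  −1 ⇒ G_2=17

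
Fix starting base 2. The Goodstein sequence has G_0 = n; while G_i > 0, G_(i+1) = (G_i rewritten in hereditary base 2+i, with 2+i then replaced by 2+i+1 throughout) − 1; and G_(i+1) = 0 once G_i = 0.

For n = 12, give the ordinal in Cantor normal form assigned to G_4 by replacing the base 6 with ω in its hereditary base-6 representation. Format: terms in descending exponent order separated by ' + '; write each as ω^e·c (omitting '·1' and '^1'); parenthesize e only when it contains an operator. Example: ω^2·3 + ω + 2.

base 2: 12 = 2^(2 + 1) + 2^2; at 3: 3^(3 + 1) + 3^3 = 108; next = 107
base 3: 107 = 3^(3 + 1) + 2·3^2 + 2·3 + 2; at 4: 4^(4 + 1) + 2·4^2 + 2·4 + 2 = 1066; next = 1065
base 4: 1065 = 4^(4 + 1) + 2·4^2 + 2·4 + 1; at 5: 5^(5 + 1) + 2·5^2 + 2·5 + 1 = 15686; next = 15685
base 5: 15685 = 5^(5 + 1) + 2·5^2 + 2·5; at 6: 6^(6 + 1) + 2·6^2 + 2·6 = 280020; next = 280019

ω^(ω + 1) + ω^2·2 + ω + 5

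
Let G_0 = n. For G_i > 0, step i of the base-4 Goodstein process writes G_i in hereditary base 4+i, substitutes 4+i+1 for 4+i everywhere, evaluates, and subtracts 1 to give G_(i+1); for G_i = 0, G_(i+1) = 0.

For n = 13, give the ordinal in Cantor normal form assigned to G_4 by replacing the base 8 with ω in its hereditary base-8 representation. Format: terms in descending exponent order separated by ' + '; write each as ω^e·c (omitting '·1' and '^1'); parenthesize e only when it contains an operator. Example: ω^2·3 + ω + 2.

i=0: 13 = 3·4 + 1 (b=4); 4→5: 3·5 + 1 = 16; 16−1 = 15
i=1: 15 = 3·5 (b=5); 5→6: 3·6 = 18; 18−1 = 17
i=2: 17 = 2·6 + 5 (b=6); 6→7: 2·7 + 5 = 19; 19−1 = 18
i=3: 18 = 2·7 + 4 (b=7); 7→8: 2·8 + 4 = 20; 20−1 = 19

ω·2 + 3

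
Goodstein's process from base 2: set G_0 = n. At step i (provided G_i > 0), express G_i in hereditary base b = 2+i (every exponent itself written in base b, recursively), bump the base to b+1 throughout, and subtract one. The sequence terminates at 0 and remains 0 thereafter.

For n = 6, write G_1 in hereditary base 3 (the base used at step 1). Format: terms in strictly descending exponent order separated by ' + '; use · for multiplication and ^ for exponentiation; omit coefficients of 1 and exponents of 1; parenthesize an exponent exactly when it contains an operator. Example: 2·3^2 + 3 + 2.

6 —HB2→ 2^2 + 2 —bump→ 3^3 + 3 = 30 —(−1)→ 29
29 —HB3→ 3^3 + 2 —bump→ 4^4 + 2 = 258 —(−1)→ 257

3^3 + 2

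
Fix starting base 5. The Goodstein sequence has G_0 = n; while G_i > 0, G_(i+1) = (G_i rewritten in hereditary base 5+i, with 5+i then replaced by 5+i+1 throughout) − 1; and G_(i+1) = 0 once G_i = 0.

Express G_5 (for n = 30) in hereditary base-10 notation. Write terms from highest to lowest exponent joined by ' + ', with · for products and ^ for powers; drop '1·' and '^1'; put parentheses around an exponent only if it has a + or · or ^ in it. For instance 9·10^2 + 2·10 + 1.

10^2 + 1

G_0=30  [base 5] 5^2 + 5  →[5↦6]→  6^2 + 6 = 42  −1 ⇒ G_1=41
G_1=41  [base 6] 6^2 + 5  →[6↦7]→  7^2 + 5 = 54  −1 ⇒ G_2=53
G_2=53  [base 7] 7^2 + 4  →[7↦8]→  8^2 + 4 = 68  −1 ⇒ G_3=67
G_3=67  [base 8] 8^2 + 3  →[8↦9]→  9^2 + 3 = 84  −1 ⇒ G_4=83
G_4=83  [base 9] 9^2 + 2  →[9↦10]→  10^2 + 2 = 102  −1 ⇒ G_5=101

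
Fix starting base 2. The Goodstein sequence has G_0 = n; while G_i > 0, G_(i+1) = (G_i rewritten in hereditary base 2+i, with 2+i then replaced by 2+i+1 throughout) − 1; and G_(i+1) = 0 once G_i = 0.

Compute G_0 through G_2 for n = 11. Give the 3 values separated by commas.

(0) 11|_2 = 2^(2 + 1) + 2 + 1 ↦ 3^(3 + 1) + 3 + 1|_3 = 85 ⇒ 84
(1) 84|_3 = 3^(3 + 1) + 3 ↦ 4^(4 + 1) + 4|_4 = 1028 ⇒ 1027

11, 84, 1027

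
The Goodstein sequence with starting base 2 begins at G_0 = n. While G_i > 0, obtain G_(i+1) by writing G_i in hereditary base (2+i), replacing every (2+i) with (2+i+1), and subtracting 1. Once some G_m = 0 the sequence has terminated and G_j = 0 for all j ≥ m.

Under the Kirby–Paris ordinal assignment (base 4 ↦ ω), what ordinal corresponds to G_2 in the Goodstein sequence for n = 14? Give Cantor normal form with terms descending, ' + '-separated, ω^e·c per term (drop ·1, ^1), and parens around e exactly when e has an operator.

ω^(ω + 1) + ω^ω + 1

i=0: 14 = 2^(2 + 1) + 2^2 + 2 (b=2); 2→3: 3^(3 + 1) + 3^3 + 3 = 111; 111−1 = 110
i=1: 110 = 3^(3 + 1) + 3^3 + 2 (b=3); 3→4: 4^(4 + 1) + 4^4 + 2 = 1282; 1282−1 = 1281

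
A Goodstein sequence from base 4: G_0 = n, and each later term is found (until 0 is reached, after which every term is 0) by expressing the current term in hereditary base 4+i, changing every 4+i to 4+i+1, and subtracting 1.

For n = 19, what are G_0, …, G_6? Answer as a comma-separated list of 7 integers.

19 —HB4→ 4^2 + 3 —bump→ 5^2 + 3 = 28 —(−1)→ 27
27 —HB5→ 5^2 + 2 —bump→ 6^2 + 2 = 38 —(−1)→ 37
37 —HB6→ 6^2 + 1 —bump→ 7^2 + 1 = 50 —(−1)→ 49
49 —HB7→ 7^2 —bump→ 8^2 = 64 —(−1)→ 63
63 —HB8→ 7·8 + 7 —bump→ 7·9 + 7 = 70 —(−1)→ 69
69 —HB9→ 7·9 + 6 —bump→ 7·10 + 6 = 76 —(−1)→ 75

19, 27, 37, 49, 63, 69, 75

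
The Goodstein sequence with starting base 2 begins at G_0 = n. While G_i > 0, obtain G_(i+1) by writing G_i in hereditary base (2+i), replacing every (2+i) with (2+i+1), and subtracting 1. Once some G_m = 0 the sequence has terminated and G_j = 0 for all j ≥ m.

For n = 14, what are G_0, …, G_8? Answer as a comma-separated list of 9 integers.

G_0=14  [base 2] 2^(2 + 1) + 2^2 + 2  →[2↦3]→  3^(3 + 1) + 3^3 + 3 = 111  −1 ⇒ G_1=110
G_1=110  [base 3] 3^(3 + 1) + 3^3 + 2  →[3↦4]→  4^(4 + 1) + 4^4 + 2 = 1282  −1 ⇒ G_2=1281
G_2=1281  [base 4] 4^(4 + 1) + 4^4 + 1  →[4↦5]→  5^(5 + 1) + 5^5 + 1 = 18751  −1 ⇒ G_3=18750
G_3=18750  [base 5] 5^(5 + 1) + 5^5  →[5↦6]→  6^(6 + 1) + 6^6 = 326592  −1 ⇒ G_4=326591
G_4=326591  [base 6] 6^(6 + 1) + 5·6^5 + 5·6^4 + 5·6^3 + 5·6^2 + 5·6 + 5  →[6↦7]→  7^(7 + 1) + 5·7^5 + 5·7^4 + 5·7^3 + 5·7^2 + 5·7 + 5 = 5862841  −1 ⇒ G_5=5862840
G_5=5862840  [base 7] 7^(7 + 1) + 5·7^5 + 5·7^4 + 5·7^3 + 5·7^2 + 5·7 + 4  →[7↦8]→  8^(8 + 1) + 5·8^5 + 5·8^4 + 5·8^3 + 5·8^2 + 5·8 + 4 = 134404972  −1 ⇒ G_6=134404971
G_6=134404971  [base 8] 8^(8 + 1) + 5·8^5 + 5·8^4 + 5·8^3 + 5·8^2 + 5·8 + 3  →[8↦9]→  9^(9 + 1) + 5·9^5 + 5·9^4 + 5·9^3 + 5·9^2 + 5·9 + 3 = 3487116549  −1 ⇒ G_7=3487116548
G_7=3487116548  [base 9] 9^(9 + 1) + 5·9^5 + 5·9^4 + 5·9^3 + 5·9^2 + 5·9 + 2  →[9↦10]→  10^(10 + 1) + 5·10^5 + 5·10^4 + 5·10^3 + 5·10^2 + 5·10 + 2 = 100000555552  −1 ⇒ G_8=100000555551

14, 110, 1281, 18750, 326591, 5862840, 134404971, 3487116548, 100000555551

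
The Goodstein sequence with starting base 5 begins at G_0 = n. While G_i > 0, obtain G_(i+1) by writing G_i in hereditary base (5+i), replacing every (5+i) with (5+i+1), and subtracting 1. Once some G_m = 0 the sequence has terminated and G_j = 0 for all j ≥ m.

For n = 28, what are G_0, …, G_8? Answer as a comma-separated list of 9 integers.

28, 38, 50, 64, 80, 87, 94, 101, 108

step 0: 28 = 5^2 + 3; sub 6 for 5: 6^2 + 3; = 39; G_1 = 39−1 = 38
step 1: 38 = 6^2 + 2; sub 7 for 6: 7^2 + 2; = 51; G_2 = 51−1 = 50
step 2: 50 = 7^2 + 1; sub 8 for 7: 8^2 + 1; = 65; G_3 = 65−1 = 64
step 3: 64 = 8^2; sub 9 for 8: 9^2; = 81; G_4 = 81−1 = 80
step 4: 80 = 8·9 + 8; sub 10 for 9: 8·10 + 8; = 88; G_5 = 88−1 = 87
step 5: 87 = 8·10 + 7; sub 11 for 10: 8·11 + 7; = 95; G_6 = 95−1 = 94
step 6: 94 = 8·11 + 6; sub 12 for 11: 8·12 + 6; = 102; G_7 = 102−1 = 101
step 7: 101 = 8·12 + 5; sub 13 for 12: 8·13 + 5; = 109; G_8 = 109−1 = 108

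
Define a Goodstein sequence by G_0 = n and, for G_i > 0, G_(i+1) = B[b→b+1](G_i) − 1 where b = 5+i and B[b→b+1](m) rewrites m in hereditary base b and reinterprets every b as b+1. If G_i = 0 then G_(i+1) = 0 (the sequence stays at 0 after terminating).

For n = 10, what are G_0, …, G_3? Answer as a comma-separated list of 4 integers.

i=0: 10 = 2·5 (b=5); 5→6: 2·6 = 12; 12−1 = 11
i=1: 11 = 6 + 5 (b=6); 6→7: 7 + 5 = 12; 12−1 = 11
i=2: 11 = 7 + 4 (b=7); 7→8: 8 + 4 = 12; 12−1 = 11

10, 11, 11, 11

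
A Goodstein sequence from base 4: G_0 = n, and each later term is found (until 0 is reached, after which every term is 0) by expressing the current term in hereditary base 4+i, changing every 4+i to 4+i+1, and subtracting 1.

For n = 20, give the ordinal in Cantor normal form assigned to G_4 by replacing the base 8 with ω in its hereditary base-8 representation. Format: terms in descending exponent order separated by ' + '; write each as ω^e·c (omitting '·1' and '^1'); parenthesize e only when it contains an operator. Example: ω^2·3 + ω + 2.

ω^2 + 1

[0] 20 ≡ 4^2 + 4 (base 4). Lift 5: 30. −1: 29.
[1] 29 ≡ 5^2 + 4 (base 5). Lift 6: 40. −1: 39.
[2] 39 ≡ 6^2 + 3 (base 6). Lift 7: 52. −1: 51.
[3] 51 ≡ 7^2 + 2 (base 7). Lift 8: 66. −1: 65.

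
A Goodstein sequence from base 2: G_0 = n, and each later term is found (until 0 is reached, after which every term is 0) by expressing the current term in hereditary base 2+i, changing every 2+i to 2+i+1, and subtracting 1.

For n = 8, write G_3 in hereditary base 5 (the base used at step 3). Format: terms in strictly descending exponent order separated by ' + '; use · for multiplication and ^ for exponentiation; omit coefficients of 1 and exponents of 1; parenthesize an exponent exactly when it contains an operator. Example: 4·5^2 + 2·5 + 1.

2·5^5 + 2·5^2 + 2·5

G_0 = 8. HB_2(8) = 2^(2 + 1). Bump = 81. G_1 = 80.
G_1 = 80. HB_3(80) = 2·3^3 + 2·3^2 + 2·3 + 2. Bump = 554. G_2 = 553.
G_2 = 553. HB_4(553) = 2·4^4 + 2·4^2 + 2·4 + 1. Bump = 6311. G_3 = 6310.
G_3 = 6310. HB_5(6310) = 2·5^5 + 2·5^2 + 2·5. Bump = 93396. G_4 = 93395.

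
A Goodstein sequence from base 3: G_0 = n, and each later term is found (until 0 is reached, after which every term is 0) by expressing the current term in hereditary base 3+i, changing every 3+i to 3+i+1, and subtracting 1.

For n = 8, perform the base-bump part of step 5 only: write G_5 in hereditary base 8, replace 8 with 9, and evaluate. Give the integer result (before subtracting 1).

12

i=0: 8 = 2·3 + 2 (b=3); 3→4: 2·4 + 2 = 10; 10−1 = 9
i=1: 9 = 2·4 + 1 (b=4); 4→5: 2·5 + 1 = 11; 11−1 = 10
i=2: 10 = 2·5 (b=5); 5→6: 2·6 = 12; 12−1 = 11
i=3: 11 = 6 + 5 (b=6); 6→7: 7 + 5 = 12; 12−1 = 11
i=4: 11 = 7 + 4 (b=7); 7→8: 8 + 4 = 12; 12−1 = 11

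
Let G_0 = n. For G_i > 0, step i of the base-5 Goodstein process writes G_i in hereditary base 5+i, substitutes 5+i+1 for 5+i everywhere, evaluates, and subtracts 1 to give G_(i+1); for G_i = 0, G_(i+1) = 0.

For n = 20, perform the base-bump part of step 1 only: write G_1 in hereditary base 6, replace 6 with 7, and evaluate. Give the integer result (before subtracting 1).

[0] 20 ≡ 4·5 (base 5). Lift 6: 24. −1: 23.
[1] 23 ≡ 3·6 + 5 (base 6). Lift 7: 26. −1: 25.

26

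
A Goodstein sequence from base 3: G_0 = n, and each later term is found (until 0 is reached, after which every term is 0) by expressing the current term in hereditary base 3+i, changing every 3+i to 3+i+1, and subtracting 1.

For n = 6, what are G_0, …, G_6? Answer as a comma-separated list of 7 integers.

6, 7, 7, 7, 7, 7, 6

G_0=6  [base 3] 2·3  →[3↦4]→  2·4 = 8  −1 ⇒ G_1=7
G_1=7  [base 4] 4 + 3  →[4↦5]→  5 + 3 = 8  −1 ⇒ G_2=7
G_2=7  [base 5] 5 + 2  →[5↦6]→  6 + 2 = 8  −1 ⇒ G_3=7
G_3=7  [base 6] 6 + 1  →[6↦7]→  7 + 1 = 8  −1 ⇒ G_4=7
G_4=7  [base 7] 7  →[7↦8]→  8 = 8  −1 ⇒ G_5=7
G_5=7  [base 8] 7  →[8↦9]→  7 = 7  −1 ⇒ G_6=6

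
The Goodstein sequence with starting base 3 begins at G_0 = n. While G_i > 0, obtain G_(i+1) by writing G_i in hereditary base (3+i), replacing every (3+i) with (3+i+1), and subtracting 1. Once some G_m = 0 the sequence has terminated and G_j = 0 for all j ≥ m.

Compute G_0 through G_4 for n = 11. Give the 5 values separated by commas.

11, 17, 25, 35, 39

base 3: 11 = 3^2 + 2; at 4: 4^2 + 2 = 18; next = 17
base 4: 17 = 4^2 + 1; at 5: 5^2 + 1 = 26; next = 25
base 5: 25 = 5^2; at 6: 6^2 = 36; next = 35
base 6: 35 = 5·6 + 5; at 7: 5·7 + 5 = 40; next = 39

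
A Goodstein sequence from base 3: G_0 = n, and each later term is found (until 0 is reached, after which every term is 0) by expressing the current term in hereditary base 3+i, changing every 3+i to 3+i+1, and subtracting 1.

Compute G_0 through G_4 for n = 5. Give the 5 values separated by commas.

5, 5, 5, 5, 4

5 —HB3→ 3 + 2 —bump→ 4 + 2 = 6 —(−1)→ 5
5 —HB4→ 4 + 1 —bump→ 5 + 1 = 6 —(−1)→ 5
5 —HB5→ 5 —bump→ 6 = 6 —(−1)→ 5
5 —HB6→ 5 —bump→ 5 = 5 —(−1)→ 4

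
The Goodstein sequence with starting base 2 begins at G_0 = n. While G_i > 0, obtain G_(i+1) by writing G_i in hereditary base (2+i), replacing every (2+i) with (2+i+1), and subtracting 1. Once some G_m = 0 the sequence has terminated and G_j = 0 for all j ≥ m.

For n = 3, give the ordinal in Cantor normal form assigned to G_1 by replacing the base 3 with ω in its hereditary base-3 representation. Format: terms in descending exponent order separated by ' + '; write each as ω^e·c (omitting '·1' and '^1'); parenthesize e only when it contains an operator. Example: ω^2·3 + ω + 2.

(0) 3|_2 = 2 + 1 ↦ 3 + 1|_3 = 4 ⇒ 3
(1) 3|_3 = 3 ↦ 4|_4 = 4 ⇒ 3

ω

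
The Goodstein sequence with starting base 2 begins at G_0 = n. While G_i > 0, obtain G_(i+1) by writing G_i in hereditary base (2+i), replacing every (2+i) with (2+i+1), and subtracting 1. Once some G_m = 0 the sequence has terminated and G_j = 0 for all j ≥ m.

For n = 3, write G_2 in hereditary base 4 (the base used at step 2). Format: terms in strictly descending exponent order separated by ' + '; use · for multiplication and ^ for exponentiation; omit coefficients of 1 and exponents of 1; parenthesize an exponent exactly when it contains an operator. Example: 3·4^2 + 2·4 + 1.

3

3 —HB2→ 2 + 1 —bump→ 3 + 1 = 4 —(−1)→ 3
3 —HB3→ 3 —bump→ 4 = 4 —(−1)→ 3
3 —HB4→ 3 —bump→ 3 = 3 —(−1)→ 2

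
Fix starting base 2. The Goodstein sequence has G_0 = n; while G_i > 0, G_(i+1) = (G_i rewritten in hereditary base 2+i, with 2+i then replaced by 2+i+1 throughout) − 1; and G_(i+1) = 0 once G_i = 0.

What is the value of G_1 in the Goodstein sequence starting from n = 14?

base 2: 14 = 2^(2 + 1) + 2^2 + 2; at 3: 3^(3 + 1) + 3^3 + 3 = 111; next = 110
base 3: 110 = 3^(3 + 1) + 3^3 + 2; at 4: 4^(4 + 1) + 4^4 + 2 = 1282; next = 1281

110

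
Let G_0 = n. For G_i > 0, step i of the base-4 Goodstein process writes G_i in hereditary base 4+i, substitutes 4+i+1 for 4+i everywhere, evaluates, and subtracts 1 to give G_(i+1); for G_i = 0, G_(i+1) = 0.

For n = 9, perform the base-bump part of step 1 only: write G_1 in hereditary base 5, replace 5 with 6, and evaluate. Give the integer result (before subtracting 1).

(0) 9|_4 = 2·4 + 1 ↦ 2·5 + 1|_5 = 11 ⇒ 10
(1) 10|_5 = 2·5 ↦ 2·6|_6 = 12 ⇒ 11

12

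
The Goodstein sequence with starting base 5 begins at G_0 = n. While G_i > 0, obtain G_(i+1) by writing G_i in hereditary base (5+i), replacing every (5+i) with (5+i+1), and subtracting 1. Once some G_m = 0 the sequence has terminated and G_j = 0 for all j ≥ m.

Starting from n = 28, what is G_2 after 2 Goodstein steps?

50

28 —HB5→ 5^2 + 3 —bump→ 6^2 + 3 = 39 —(−1)→ 38
38 —HB6→ 6^2 + 2 —bump→ 7^2 + 2 = 51 —(−1)→ 50
50 —HB7→ 7^2 + 1 —bump→ 8^2 + 1 = 65 —(−1)→ 64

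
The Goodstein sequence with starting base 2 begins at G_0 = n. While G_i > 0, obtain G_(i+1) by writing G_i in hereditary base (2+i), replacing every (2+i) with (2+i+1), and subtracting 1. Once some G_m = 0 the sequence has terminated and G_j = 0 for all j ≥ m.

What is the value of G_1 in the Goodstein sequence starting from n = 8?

80

base 2: 8 = 2^(2 + 1); at 3: 3^(3 + 1) = 81; next = 80
base 3: 80 = 2·3^3 + 2·3^2 + 2·3 + 2; at 4: 2·4^4 + 2·4^2 + 2·4 + 2 = 554; next = 553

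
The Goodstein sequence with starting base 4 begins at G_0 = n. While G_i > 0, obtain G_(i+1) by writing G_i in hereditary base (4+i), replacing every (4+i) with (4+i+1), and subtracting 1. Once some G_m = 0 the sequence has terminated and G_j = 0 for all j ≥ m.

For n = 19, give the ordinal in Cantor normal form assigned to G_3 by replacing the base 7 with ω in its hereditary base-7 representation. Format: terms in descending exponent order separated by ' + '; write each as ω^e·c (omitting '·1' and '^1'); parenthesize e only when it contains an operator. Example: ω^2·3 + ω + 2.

ω^2

step 0: 19 = 4^2 + 3; sub 5 for 4: 5^2 + 3; = 28; G_1 = 28−1 = 27
step 1: 27 = 5^2 + 2; sub 6 for 5: 6^2 + 2; = 38; G_2 = 38−1 = 37
step 2: 37 = 6^2 + 1; sub 7 for 6: 7^2 + 1; = 50; G_3 = 50−1 = 49
step 3: 49 = 7^2; sub 8 for 7: 8^2; = 64; G_4 = 64−1 = 63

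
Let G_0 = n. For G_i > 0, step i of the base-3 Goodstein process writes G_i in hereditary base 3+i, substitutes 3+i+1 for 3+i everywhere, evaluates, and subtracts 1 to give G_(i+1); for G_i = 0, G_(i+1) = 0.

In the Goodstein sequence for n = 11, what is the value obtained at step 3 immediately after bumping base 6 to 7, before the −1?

40

i=0: 11 = 3^2 + 2 (b=3); 3→4: 4^2 + 2 = 18; 18−1 = 17
i=1: 17 = 4^2 + 1 (b=4); 4→5: 5^2 + 1 = 26; 26−1 = 25
i=2: 25 = 5^2 (b=5); 5→6: 6^2 = 36; 36−1 = 35
i=3: 35 = 5·6 + 5 (b=6); 6→7: 5·7 + 5 = 40; 40−1 = 39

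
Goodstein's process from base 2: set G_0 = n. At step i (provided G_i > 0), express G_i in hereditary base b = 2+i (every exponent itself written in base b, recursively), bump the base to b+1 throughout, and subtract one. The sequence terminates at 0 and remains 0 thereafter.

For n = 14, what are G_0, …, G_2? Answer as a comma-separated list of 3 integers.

14, 110, 1281

step 0: 14 = 2^(2 + 1) + 2^2 + 2; sub 3 for 2: 3^(3 + 1) + 3^3 + 3; = 111; G_1 = 111−1 = 110
step 1: 110 = 3^(3 + 1) + 3^3 + 2; sub 4 for 3: 4^(4 + 1) + 4^4 + 2; = 1282; G_2 = 1282−1 = 1281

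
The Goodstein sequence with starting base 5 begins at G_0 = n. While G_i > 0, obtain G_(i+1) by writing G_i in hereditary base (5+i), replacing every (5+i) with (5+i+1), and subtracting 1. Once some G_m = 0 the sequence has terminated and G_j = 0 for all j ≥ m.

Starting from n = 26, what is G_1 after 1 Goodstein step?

[0] 26 ≡ 5^2 + 1 (base 5). Lift 6: 37. −1: 36.
[1] 36 ≡ 6^2 (base 6). Lift 7: 49. −1: 48.

36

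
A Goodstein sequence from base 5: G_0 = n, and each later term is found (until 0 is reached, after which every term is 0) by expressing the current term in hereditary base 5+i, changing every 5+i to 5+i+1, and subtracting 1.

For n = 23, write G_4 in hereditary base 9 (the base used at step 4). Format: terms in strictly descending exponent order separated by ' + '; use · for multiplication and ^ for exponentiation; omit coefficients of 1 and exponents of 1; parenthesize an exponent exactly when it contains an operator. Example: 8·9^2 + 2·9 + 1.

3·9 + 8

base 5: 23 = 4·5 + 3; at 6: 4·6 + 3 = 27; next = 26
base 6: 26 = 4·6 + 2; at 7: 4·7 + 2 = 30; next = 29
base 7: 29 = 4·7 + 1; at 8: 4·8 + 1 = 33; next = 32
base 8: 32 = 4·8; at 9: 4·9 = 36; next = 35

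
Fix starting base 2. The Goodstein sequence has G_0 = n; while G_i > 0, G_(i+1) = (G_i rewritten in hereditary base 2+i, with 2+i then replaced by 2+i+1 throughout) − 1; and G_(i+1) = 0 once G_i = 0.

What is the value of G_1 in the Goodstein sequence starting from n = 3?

3 —HB2→ 2 + 1 —bump→ 3 + 1 = 4 —(−1)→ 3
3 —HB3→ 3 —bump→ 4 = 4 —(−1)→ 3

3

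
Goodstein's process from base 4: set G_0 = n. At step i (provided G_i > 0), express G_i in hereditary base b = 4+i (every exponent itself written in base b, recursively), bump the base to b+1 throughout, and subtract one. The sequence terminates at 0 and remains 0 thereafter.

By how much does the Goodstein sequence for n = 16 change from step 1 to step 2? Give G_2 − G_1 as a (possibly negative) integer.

3

step 0: 16 = 4^2; sub 5 for 4: 5^2; = 25; G_1 = 25−1 = 24
step 1: 24 = 4·5 + 4; sub 6 for 5: 4·6 + 4; = 28; G_2 = 28−1 = 27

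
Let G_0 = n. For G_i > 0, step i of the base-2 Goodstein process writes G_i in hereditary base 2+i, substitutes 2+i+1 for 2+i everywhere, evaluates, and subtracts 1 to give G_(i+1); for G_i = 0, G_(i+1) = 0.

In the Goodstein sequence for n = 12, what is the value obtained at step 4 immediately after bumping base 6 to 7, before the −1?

5764911

G_0=12  [base 2] 2^(2 + 1) + 2^2  →[2↦3]→  3^(3 + 1) + 3^3 = 108  −1 ⇒ G_1=107
G_1=107  [base 3] 3^(3 + 1) + 2·3^2 + 2·3 + 2  →[3↦4]→  4^(4 + 1) + 2·4^2 + 2·4 + 2 = 1066  −1 ⇒ G_2=1065
G_2=1065  [base 4] 4^(4 + 1) + 2·4^2 + 2·4 + 1  →[4↦5]→  5^(5 + 1) + 2·5^2 + 2·5 + 1 = 15686  −1 ⇒ G_3=15685
G_3=15685  [base 5] 5^(5 + 1) + 2·5^2 + 2·5  →[5↦6]→  6^(6 + 1) + 2·6^2 + 2·6 = 280020  −1 ⇒ G_4=280019
G_4=280019  [base 6] 6^(6 + 1) + 2·6^2 + 6 + 5  →[6↦7]→  7^(7 + 1) + 2·7^2 + 7 + 5 = 5764911  −1 ⇒ G_5=5764910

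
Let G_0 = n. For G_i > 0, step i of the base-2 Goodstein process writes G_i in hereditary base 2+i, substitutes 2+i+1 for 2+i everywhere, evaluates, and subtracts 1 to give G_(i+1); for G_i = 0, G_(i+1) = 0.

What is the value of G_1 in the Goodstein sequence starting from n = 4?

26

base 2: 4 = 2^2; at 3: 3^3 = 27; next = 26
base 3: 26 = 2·3^2 + 2·3 + 2; at 4: 2·4^2 + 2·4 + 2 = 42; next = 41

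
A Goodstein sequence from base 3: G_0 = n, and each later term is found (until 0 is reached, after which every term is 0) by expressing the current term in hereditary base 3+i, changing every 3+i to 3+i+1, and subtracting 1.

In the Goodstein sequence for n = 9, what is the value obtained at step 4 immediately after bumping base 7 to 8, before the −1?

(0) 9|_3 = 3^2 ↦ 4^2|_4 = 16 ⇒ 15
(1) 15|_4 = 3·4 + 3 ↦ 3·5 + 3|_5 = 18 ⇒ 17
(2) 17|_5 = 3·5 + 2 ↦ 3·6 + 2|_6 = 20 ⇒ 19
(3) 19|_6 = 3·6 + 1 ↦ 3·7 + 1|_7 = 22 ⇒ 21
(4) 21|_7 = 3·7 ↦ 3·8|_8 = 24 ⇒ 23

24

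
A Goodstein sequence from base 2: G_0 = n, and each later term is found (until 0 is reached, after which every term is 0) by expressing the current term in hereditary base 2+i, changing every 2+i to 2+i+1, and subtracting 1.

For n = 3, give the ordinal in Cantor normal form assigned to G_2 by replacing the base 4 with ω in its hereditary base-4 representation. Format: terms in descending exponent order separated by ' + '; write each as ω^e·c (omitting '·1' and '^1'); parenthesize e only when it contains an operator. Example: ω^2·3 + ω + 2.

i=0: 3 = 2 + 1 (b=2); 2→3: 3 + 1 = 4; 4−1 = 3
i=1: 3 = 3 (b=3); 3→4: 4 = 4; 4−1 = 3

3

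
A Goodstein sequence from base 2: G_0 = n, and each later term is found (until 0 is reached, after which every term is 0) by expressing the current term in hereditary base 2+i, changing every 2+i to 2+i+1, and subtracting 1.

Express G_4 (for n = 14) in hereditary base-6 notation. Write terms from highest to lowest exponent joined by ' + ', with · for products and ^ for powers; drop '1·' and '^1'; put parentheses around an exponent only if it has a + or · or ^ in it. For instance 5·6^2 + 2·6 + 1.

(0) 14|_2 = 2^(2 + 1) + 2^2 + 2 ↦ 3^(3 + 1) + 3^3 + 3|_3 = 111 ⇒ 110
(1) 110|_3 = 3^(3 + 1) + 3^3 + 2 ↦ 4^(4 + 1) + 4^4 + 2|_4 = 1282 ⇒ 1281
(2) 1281|_4 = 4^(4 + 1) + 4^4 + 1 ↦ 5^(5 + 1) + 5^5 + 1|_5 = 18751 ⇒ 18750
(3) 18750|_5 = 5^(5 + 1) + 5^5 ↦ 6^(6 + 1) + 6^6|_6 = 326592 ⇒ 326591

6^(6 + 1) + 5·6^5 + 5·6^4 + 5·6^3 + 5·6^2 + 5·6 + 5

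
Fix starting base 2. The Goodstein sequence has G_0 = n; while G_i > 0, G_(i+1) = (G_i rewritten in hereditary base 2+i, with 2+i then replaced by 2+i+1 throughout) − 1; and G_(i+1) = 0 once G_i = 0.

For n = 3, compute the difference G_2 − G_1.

0

[0] 3 ≡ 2 + 1 (base 2). Lift 3: 4. −1: 3.
[1] 3 ≡ 3 (base 3). Lift 4: 4. −1: 3.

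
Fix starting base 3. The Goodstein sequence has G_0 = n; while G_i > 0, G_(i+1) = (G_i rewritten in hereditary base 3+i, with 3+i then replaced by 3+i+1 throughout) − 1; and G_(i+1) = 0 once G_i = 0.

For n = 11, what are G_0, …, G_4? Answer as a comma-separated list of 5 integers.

G_0=11  [base 3] 3^2 + 2  →[3↦4]→  4^2 + 2 = 18  −1 ⇒ G_1=17
G_1=17  [base 4] 4^2 + 1  →[4↦5]→  5^2 + 1 = 26  −1 ⇒ G_2=25
G_2=25  [base 5] 5^2  →[5↦6]→  6^2 = 36  −1 ⇒ G_3=35
G_3=35  [base 6] 5·6 + 5  →[6↦7]→  5·7 + 5 = 40  −1 ⇒ G_4=39

11, 17, 25, 35, 39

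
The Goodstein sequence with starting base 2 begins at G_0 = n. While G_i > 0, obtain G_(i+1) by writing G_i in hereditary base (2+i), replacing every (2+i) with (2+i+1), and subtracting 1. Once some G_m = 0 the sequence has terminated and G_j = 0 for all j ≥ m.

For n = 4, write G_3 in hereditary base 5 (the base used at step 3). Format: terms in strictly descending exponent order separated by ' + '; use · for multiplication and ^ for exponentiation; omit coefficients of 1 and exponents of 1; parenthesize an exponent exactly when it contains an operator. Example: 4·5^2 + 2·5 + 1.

2·5^2 + 2·5

4 —HB2→ 2^2 —bump→ 3^3 = 27 —(−1)→ 26
26 —HB3→ 2·3^2 + 2·3 + 2 —bump→ 2·4^2 + 2·4 + 2 = 42 —(−1)→ 41
41 —HB4→ 2·4^2 + 2·4 + 1 —bump→ 2·5^2 + 2·5 + 1 = 61 —(−1)→ 60
60 —HB5→ 2·5^2 + 2·5 —bump→ 2·6^2 + 2·6 = 84 —(−1)→ 83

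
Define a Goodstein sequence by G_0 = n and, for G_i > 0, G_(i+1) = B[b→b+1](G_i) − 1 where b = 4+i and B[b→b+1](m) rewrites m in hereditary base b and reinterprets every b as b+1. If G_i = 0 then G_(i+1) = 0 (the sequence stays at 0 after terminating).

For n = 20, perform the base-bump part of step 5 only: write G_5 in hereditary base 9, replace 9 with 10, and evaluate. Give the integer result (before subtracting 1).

i=0: 20 = 4^2 + 4 (b=4); 4→5: 5^2 + 5 = 30; 30−1 = 29
i=1: 29 = 5^2 + 4 (b=5); 5→6: 6^2 + 4 = 40; 40−1 = 39
i=2: 39 = 6^2 + 3 (b=6); 6→7: 7^2 + 3 = 52; 52−1 = 51
i=3: 51 = 7^2 + 2 (b=7); 7→8: 8^2 + 2 = 66; 66−1 = 65
i=4: 65 = 8^2 + 1 (b=8); 8→9: 9^2 + 1 = 82; 82−1 = 81
i=5: 81 = 9^2 (b=9); 9→10: 10^2 = 100; 100−1 = 99

100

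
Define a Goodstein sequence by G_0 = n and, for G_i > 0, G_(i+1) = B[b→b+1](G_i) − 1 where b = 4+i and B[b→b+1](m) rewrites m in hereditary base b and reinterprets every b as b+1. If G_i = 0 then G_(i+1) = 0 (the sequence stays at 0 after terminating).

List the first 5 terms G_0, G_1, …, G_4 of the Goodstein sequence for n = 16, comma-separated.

16, 24, 27, 30, 33

step 0: 16 = 4^2; sub 5 for 4: 5^2; = 25; G_1 = 25−1 = 24
step 1: 24 = 4·5 + 4; sub 6 for 5: 4·6 + 4; = 28; G_2 = 28−1 = 27
step 2: 27 = 4·6 + 3; sub 7 for 6: 4·7 + 3; = 31; G_3 = 31−1 = 30
step 3: 30 = 4·7 + 2; sub 8 for 7: 4·8 + 2; = 34; G_4 = 34−1 = 33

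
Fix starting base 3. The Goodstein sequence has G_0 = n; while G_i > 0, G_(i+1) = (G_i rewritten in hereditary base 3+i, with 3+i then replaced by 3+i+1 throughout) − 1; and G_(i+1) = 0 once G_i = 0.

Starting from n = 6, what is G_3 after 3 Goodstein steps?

7

G_0 = 6. HB_3(6) = 2·3. Bump = 8. G_1 = 7.
G_1 = 7. HB_4(7) = 4 + 3. Bump = 8. G_2 = 7.
G_2 = 7. HB_5(7) = 5 + 2. Bump = 8. G_3 = 7.
G_3 = 7. HB_6(7) = 6 + 1. Bump = 8. G_4 = 7.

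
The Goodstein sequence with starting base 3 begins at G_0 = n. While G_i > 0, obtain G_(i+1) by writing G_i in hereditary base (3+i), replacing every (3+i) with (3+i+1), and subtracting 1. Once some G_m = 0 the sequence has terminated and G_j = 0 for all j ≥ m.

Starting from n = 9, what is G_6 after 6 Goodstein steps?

24

G_0 = 9. HB_3(9) = 3^2. Bump = 16. G_1 = 15.
G_1 = 15. HB_4(15) = 3·4 + 3. Bump = 18. G_2 = 17.
G_2 = 17. HB_5(17) = 3·5 + 2. Bump = 20. G_3 = 19.
G_3 = 19. HB_6(19) = 3·6 + 1. Bump = 22. G_4 = 21.
G_4 = 21. HB_7(21) = 3·7. Bump = 24. G_5 = 23.
G_5 = 23. HB_8(23) = 2·8 + 7. Bump = 25. G_6 = 24.
G_6 = 24. HB_9(24) = 2·9 + 6. Bump = 26. G_7 = 25.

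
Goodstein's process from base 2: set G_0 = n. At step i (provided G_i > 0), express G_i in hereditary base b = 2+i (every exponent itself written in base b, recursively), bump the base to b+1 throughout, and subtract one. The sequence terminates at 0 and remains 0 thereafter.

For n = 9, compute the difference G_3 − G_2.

i=0: 9 = 2^(2 + 1) + 1 (b=2); 2→3: 3^(3 + 1) + 1 = 82; 82−1 = 81
i=1: 81 = 3^(3 + 1) (b=3); 3→4: 4^(4 + 1) = 1024; 1024−1 = 1023
i=2: 1023 = 3·4^4 + 3·4^3 + 3·4^2 + 3·4 + 3 (b=4); 4→5: 3·5^5 + 3·5^3 + 3·5^2 + 3·5 + 3 = 9843; 9843−1 = 9842

8819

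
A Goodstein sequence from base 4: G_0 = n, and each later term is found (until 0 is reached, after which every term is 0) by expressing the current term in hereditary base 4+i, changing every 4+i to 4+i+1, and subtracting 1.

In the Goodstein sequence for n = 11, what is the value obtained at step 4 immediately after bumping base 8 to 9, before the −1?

G_0=11  [base 4] 2·4 + 3  →[4↦5]→  2·5 + 3 = 13  −1 ⇒ G_1=12
G_1=12  [base 5] 2·5 + 2  →[5↦6]→  2·6 + 2 = 14  −1 ⇒ G_2=13
G_2=13  [base 6] 2·6 + 1  →[6↦7]→  2·7 + 1 = 15  −1 ⇒ G_3=14
G_3=14  [base 7] 2·7  →[7↦8]→  2·8 = 16  −1 ⇒ G_4=15
G_4=15  [base 8] 8 + 7  →[8↦9]→  9 + 7 = 16  −1 ⇒ G_5=15

16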